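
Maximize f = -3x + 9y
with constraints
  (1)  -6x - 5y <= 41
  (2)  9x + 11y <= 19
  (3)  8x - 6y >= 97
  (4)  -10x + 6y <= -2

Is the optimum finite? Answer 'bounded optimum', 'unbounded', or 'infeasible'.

bounded optimum

Feasible corners and f = -3x + 9y:
  (239/76, -455/38) → f = -8907/76
  (1181/142, -721/142) → f = -5016/71
The feasible region has finitely many vertices and no improving ray; the maximum is -5016/71 at (1181/142, -721/142).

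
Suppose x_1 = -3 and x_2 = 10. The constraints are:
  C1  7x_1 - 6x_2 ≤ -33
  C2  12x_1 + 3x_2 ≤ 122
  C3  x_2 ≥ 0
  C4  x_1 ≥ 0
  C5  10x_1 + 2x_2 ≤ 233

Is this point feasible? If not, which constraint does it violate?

not feasible — violates C4

Constraint C4: x_1 = -3, which is not ≥ 0. All other constraints are satisfied.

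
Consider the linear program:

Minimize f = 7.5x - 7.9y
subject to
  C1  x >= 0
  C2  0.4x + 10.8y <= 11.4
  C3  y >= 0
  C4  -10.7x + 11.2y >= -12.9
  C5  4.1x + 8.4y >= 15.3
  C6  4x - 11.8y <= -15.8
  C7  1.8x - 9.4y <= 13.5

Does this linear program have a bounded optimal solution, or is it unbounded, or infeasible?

infeasible

The boundaries x = 0 and 4.1x + 8.4y = 15.3 meet at (0, 51/28), but that point violates 0.4x + 10.8y ≤ 11.4. Every candidate vertex is excluded by some other constraint, so the feasible region is empty.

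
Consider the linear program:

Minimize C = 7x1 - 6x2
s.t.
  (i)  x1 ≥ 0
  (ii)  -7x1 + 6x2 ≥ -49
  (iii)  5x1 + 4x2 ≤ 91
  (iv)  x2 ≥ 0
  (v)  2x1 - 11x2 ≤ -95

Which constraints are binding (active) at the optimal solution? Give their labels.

Extreme points and C = 7x1 - 6x2:
  (0, 91/4) → C = -273/2
  (0, 95/11) → C = -570/11
  (69/7, 73/7) → C = 45/7

The minimum is at (0, 91/4). Substituting into each constraint, equality holds for (i) and (iii); the remaining constraints have slack.

(i) and (iii)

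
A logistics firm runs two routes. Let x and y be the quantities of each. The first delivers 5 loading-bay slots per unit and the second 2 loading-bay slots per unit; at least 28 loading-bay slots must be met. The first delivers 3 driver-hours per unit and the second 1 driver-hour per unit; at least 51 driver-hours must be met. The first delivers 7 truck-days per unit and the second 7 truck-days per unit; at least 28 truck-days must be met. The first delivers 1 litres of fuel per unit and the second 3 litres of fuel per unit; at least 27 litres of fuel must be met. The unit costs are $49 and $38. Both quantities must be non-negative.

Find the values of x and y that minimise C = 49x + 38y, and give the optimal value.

x = 63/4, y = 15/4, minimum C = 3657/4

Vertices and C = 49x + 38y:
  (0, 51) → C = 1938
  (27, 0) → C = 1323
  (63/4, 15/4) → C = 3657/4
The feasible region is unbounded (it extends along (0, 1), (1, 0)), but C strictly increases along every unbounded feasible direction, so there is no improving ray and the minimum is attained at a vertex.

The optimum lies where 3x + y = 51 and x + 3y = 27.
Solving simultaneously gives x = 63/4, y = 15/4.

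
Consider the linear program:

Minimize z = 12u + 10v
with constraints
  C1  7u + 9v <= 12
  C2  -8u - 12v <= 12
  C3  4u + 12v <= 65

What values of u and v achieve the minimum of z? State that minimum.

Extreme points and z = 12u + 10v:
  (21, -15) → z = 102
  (-147/16, 407/48) → z = -611/24
  (-77/4, 71/6) → z = -338/3

At the optimal vertex, -8u - 12v = 12 and 4u + 12v = 65.
Solving simultaneously gives u = -77/4, v = 71/6.

u = -77/4, v = 71/6, minimum z = -338/3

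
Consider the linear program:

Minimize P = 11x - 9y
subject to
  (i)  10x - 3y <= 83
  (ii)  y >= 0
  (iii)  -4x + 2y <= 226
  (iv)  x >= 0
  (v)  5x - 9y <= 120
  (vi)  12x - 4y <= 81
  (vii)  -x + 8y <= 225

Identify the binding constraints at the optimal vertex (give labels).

Vertices and P = 11x - 9y:
  (0, 0) → P = 0
  (27/4, 0) → P = 297/4
  (0, 225/8) → P = -2025/8
  (387/23, 2781/92) → P = -8001/92

The minimum is at (0, 225/8). Substituting into each constraint, equality holds for (iv) and (vii); the remaining constraints have slack.

(iv) and (vii)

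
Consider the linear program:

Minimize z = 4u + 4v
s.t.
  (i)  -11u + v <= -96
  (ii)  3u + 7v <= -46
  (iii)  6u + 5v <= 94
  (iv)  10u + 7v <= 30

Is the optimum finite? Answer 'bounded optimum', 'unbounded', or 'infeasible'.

From the feasible point (313/40, -397/40), moving in the direction (-1, -11) keeps every constraint satisfied while z decreases without bound.

unbounded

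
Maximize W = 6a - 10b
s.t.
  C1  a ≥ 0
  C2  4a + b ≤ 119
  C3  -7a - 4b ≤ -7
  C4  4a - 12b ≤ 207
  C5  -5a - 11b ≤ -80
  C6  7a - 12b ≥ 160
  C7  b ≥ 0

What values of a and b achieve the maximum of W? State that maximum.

a = 119/4, b = 0, maximum W = 357/2

Corner points and W = 6a - 10b:
  (1588/55, 193/55) → W = 7598/55
  (119/4, 0) → W = 357/2
  (160/7, 0) → W = 960/7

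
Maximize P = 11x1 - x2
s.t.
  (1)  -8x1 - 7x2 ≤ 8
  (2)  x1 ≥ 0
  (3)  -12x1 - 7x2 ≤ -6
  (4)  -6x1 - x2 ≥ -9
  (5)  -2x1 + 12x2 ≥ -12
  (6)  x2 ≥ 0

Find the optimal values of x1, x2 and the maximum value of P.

x1 = 3/2, x2 = 0, maximum P = 33/2

Feasible corners and P = 11x1 - x2:
  (0, 6/7) → P = -6/7
  (0, 9) → P = -9
  (1/2, 0) → P = 11/2
  (3/2, 0) → P = 33/2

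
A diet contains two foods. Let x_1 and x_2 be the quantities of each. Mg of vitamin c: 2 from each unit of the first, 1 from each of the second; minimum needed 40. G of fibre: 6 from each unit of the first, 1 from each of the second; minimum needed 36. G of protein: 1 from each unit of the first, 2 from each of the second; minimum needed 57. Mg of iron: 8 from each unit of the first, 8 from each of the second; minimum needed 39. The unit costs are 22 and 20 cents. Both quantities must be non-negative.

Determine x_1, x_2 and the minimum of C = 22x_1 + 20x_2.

x_1 = 23/3, x_2 = 74/3, minimum C = 662

Vertices and C = 22x_1 + 20x_2:
  (0, 40) → C = 800
  (57, 0) → C = 1254
  (23/3, 74/3) → C = 662
The feasible region is unbounded (it extends along (0, 1), (1, 0)), but C strictly increases along every unbounded feasible direction, so there is no improving ray and the minimum is attained at a vertex.

The optimum lies where 2x_1 + x_2 = 40 and x_1 + 2x_2 = 57.
Solving simultaneously gives x_1 = 23/3, x_2 = 74/3.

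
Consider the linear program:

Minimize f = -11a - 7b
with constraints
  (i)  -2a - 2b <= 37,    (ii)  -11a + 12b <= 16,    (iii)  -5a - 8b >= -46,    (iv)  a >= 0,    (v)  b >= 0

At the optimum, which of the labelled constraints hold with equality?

Feasible corners and f = -11a - 7b:
  (106/37, 293/74) → f = -4383/74
  (0, 4/3) → f = -28/3
  (46/5, 0) → f = -506/5
  (0, 0) → f = 0

The minimum is at (46/5, 0). Substituting into each constraint, equality holds for (iii) and (v); the remaining constraints have slack.

(iii) and (v)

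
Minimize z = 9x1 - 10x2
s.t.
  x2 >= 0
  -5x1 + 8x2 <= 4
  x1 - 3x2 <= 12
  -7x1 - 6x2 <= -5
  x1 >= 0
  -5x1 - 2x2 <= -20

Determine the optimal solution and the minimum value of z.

x1 = 76/25, x2 = 12/5, minimum z = 84/25

Vertices and z = 9x1 - 10x2:
  (12, 0) → z = 108
  (4, 0) → z = 36
  (76/25, 12/5) → z = 84/25
The feasible region is unbounded (it extends along (3, 1), (8, 5)), but z strictly increases along every unbounded feasible direction, so there is no improving ray and the minimum is attained at a vertex.

The optimum lies where -5x1 + 8x2 = 4 and -5x1 - 2x2 = -20.
Solving simultaneously gives x1 = 76/25, x2 = 12/5.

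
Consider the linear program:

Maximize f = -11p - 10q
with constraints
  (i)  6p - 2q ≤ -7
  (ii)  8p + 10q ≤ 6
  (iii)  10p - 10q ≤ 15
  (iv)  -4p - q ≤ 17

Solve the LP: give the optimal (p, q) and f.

Vertices and f = -11p - 10q:
  (-29/38, 23/19) → f = -141/38
  (-5/2, -4) → f = 135/2
  (-11/2, 5) → f = 21/2
  (-31/10, -23/5) → f = 801/10

The optimum lies where 10p - 10q = 15 and -4p - q = 17.
Solving simultaneously gives p = -31/10, q = -23/5.

p = -31/10, q = -23/5, maximum f = 801/10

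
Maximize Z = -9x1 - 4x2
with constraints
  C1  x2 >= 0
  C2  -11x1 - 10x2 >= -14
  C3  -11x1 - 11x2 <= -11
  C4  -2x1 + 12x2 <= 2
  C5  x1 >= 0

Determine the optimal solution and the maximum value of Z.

Corner points and Z = -9x1 - 4x2:
  (14/11, 0) → Z = -126/11
  (1, 0) → Z = -9
  (37/38, 25/76) → Z = -383/38
  (5/7, 2/7) → Z = -53/7

x1 = 5/7, x2 = 2/7, maximum Z = -53/7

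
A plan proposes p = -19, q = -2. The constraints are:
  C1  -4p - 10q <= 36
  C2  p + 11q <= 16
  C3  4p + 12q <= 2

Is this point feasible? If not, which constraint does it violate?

Constraint C1: -4p - 10q = 96, which is not ≤ 36. All other constraints are satisfied.

not feasible — violates C1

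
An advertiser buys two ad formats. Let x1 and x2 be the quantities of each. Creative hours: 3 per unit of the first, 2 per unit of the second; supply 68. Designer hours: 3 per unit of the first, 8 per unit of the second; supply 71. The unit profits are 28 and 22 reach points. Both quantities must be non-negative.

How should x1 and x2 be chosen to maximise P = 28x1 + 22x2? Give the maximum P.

x1 = 67/3, x2 = 1/2, maximum P = 1909/3

Vertices and P = 28x1 + 22x2:
  (0, 0) → P = 0
  (0, 71/8) → P = 781/4
  (68/3, 0) → P = 1904/3
  (67/3, 1/2) → P = 1909/3

The binding constraints are 3x1 + 2x2 = 68 and 3x1 + 8x2 = 71.
Solving simultaneously gives x1 = 67/3, x2 = 1/2.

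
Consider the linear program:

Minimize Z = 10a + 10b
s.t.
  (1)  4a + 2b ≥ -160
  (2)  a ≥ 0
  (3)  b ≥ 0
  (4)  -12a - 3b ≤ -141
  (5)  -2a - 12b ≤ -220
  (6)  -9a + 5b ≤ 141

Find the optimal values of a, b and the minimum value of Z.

The feasible region is unbounded (it extends along (1, 0), (5, 9)), but Z strictly increases along every unbounded feasible direction, so there is no improving ray and the minimum is attained at a vertex.

The optimum lies where -12a - 3b = -141 and -2a - 12b = -220.
Solving simultaneously gives a = 172/23, b = 393/23.

a = 172/23, b = 393/23, minimum Z = 5650/23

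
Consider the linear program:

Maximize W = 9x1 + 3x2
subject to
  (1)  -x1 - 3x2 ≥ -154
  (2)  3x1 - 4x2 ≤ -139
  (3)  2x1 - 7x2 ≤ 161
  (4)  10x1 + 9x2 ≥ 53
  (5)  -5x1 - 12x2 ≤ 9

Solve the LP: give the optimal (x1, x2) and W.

x1 = 199/13, x2 = 601/13, maximum W = 3594/13

The binding constraints are -x1 - 3x2 = -154 and 3x1 - 4x2 = -139.
Solving simultaneously gives x1 = 199/13, x2 = 601/13.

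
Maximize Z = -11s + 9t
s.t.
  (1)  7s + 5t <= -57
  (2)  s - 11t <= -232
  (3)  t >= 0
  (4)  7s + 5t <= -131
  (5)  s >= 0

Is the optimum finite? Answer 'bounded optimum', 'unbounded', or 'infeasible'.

infeasible

The boundaries s - 11t = -232 and t = 0 meet at (-232, 0), but that point violates s ≥ 0. Every candidate vertex is excluded by some other constraint, so the feasible region is empty.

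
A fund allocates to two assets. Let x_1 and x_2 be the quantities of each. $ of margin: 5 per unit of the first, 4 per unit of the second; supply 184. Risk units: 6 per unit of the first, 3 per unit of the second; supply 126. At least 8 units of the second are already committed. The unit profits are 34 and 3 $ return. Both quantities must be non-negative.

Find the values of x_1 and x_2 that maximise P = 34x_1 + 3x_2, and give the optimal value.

x_1 = 17, x_2 = 8, maximum P = 602

Extreme points and P = 34x_1 + 3x_2:
  (0, 42) → P = 126
  (0, 8) → P = 24
  (17, 8) → P = 602

At the optimal vertex, 6x_1 + 3x_2 = 126 and x_2 = 8.
Solving simultaneously gives x_1 = 17, x_2 = 8.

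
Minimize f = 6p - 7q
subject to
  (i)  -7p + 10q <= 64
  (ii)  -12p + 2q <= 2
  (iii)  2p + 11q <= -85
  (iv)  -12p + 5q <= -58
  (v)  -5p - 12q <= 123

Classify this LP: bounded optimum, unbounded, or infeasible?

bounded optimum

Extreme points and f = 6p - 7q:
  (3/2, -8) → f = 65
  (81/169, -1766/169) → f = 12848/169
The feasible region has finitely many vertices and no improving ray; the minimum is 65 at (3/2, -8).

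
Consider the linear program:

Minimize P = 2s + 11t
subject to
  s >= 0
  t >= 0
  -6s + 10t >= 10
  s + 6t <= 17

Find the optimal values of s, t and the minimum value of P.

s = 0, t = 1, minimum P = 11

The binding constraints are s = 0 and -6s + 10t = 10.
Solving simultaneously gives s = 0, t = 1.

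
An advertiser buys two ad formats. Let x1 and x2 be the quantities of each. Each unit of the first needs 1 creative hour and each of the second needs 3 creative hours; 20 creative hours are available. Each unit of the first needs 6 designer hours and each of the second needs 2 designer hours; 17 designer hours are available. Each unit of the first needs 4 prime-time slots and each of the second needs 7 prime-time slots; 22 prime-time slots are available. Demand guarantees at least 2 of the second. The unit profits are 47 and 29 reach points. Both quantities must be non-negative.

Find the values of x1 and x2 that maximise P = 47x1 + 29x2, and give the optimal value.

Vertices and P = 47x1 + 29x2:
  (0, 22/7) → P = 638/7
  (0, 2) → P = 58
  (2, 2) → P = 152

x1 = 2, x2 = 2, maximum P = 152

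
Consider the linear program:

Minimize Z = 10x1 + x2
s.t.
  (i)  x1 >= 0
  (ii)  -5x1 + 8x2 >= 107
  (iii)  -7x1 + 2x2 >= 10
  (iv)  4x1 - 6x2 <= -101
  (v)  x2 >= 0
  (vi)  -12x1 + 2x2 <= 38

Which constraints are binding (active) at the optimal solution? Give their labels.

Vertices and Z = 10x1 + x2:
  (0, 101/6) → Z = 101/6
  (0, 19) → Z = 19
  (71/17, 667/34) → Z = 2087/34
The feasible region is unbounded (it extends along (2, 7), (1, 6)), but Z strictly increases along every unbounded feasible direction, so there is no improving ray and the minimum is attained at a vertex.

The minimum is at (0, 101/6). Substituting into each constraint, equality holds for (i) and (iv); the remaining constraints have slack.

(i) and (iv)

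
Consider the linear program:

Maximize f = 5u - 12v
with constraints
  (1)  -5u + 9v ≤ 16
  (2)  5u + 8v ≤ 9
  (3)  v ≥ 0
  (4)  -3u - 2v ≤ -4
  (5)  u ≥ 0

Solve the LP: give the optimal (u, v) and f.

u = 9/5, v = 0, maximum f = 9

At the optimal vertex, 5u + 8v = 9 and v = 0.
Solving simultaneously gives u = 9/5, v = 0.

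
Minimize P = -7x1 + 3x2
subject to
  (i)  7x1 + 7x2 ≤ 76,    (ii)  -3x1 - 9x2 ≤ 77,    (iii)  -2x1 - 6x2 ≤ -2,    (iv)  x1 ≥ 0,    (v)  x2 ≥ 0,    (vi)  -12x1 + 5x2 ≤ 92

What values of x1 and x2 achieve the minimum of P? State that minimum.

x1 = 76/7, x2 = 0, minimum P = -76

Feasible corners and P = -7x1 + 3x2:
  (0, 76/7) → P = 228/7
  (76/7, 0) → P = -76
  (0, 1/3) → P = 1
  (1, 0) → P = -7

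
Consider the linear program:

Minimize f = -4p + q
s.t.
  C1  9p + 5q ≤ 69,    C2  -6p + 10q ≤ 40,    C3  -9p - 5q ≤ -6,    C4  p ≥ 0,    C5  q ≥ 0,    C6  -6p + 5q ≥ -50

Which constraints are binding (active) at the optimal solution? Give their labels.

C1 and C5

Vertices and f = -4p + q:
  (49/12, 129/20) → f = -593/60
  (23/3, 0) → f = -92/3
  (0, 4) → f = 4
  (0, 6/5) → f = 6/5
  (2/3, 0) → f = -8/3

The minimum is at (23/3, 0). Substituting into each constraint, equality holds for C1 and C5; the remaining constraints have slack.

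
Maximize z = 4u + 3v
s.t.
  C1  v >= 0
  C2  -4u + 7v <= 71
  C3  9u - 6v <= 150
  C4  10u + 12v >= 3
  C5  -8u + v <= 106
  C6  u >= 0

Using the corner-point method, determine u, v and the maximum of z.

u = 492/13, v = 413/13, maximum z = 3207/13

Extreme points and z = 4u + 3v:
  (50/3, 0) → z = 200/3
  (3/10, 0) → z = 6/5
  (492/13, 413/13) → z = 3207/13
  (0, 71/7) → z = 213/7
  (0, 1/4) → z = 3/4

The optimum lies where -4u + 7v = 71 and 9u - 6v = 150.
Solving simultaneously gives u = 492/13, v = 413/13.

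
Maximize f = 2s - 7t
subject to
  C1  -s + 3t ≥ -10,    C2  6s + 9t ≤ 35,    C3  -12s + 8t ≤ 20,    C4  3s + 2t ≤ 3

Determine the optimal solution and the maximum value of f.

s = -5, t = -5, maximum f = 25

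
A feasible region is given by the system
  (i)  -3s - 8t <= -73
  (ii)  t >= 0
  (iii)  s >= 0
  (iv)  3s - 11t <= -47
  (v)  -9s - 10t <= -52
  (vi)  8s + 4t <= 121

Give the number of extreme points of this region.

4

Intersecting each pair of boundary lines and keeping only the points that satisfy every inequality leaves:
  (0, 73/8)
  (427/57, 120/19)
  (0, 121/4)
  (1143/100, 739/100)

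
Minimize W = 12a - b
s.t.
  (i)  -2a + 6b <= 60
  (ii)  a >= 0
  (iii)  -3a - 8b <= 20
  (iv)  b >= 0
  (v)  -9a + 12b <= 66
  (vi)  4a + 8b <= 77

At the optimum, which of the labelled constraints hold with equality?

Extreme points and W = 12a - b:
  (0, 0) → W = 0
  (0, 11/2) → W = -11/2
  (77/4, 0) → W = 231
  (33/10, 319/40) → W = 253/8

The minimum is at (0, 11/2). Substituting into each constraint, equality holds for (ii) and (v); the remaining constraints have slack.

(ii) and (v)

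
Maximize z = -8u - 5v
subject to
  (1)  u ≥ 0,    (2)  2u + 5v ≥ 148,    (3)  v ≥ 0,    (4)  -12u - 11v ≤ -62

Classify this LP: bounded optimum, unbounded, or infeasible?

bounded optimum

Vertices and z = -8u - 5v:
  (0, 148/5) → z = -148
  (74, 0) → z = -592
The feasible region has finitely many vertices and no improving ray; the maximum is -148 at (0, 148/5).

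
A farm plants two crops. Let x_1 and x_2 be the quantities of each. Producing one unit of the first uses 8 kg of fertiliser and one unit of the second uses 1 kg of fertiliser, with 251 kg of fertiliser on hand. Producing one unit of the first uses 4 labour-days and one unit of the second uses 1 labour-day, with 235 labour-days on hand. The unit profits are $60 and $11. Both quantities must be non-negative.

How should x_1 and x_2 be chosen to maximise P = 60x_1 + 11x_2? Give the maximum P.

x_1 = 4, x_2 = 219, maximum P = 2649

Corner points and P = 60x_1 + 11x_2:
  (0, 0) → P = 0
  (0, 235) → P = 2585
  (251/8, 0) → P = 3765/2
  (4, 219) → P = 2649

The optimum lies where 8x_1 + x_2 = 251 and 4x_1 + x_2 = 235.
Solving simultaneously gives x_1 = 4, x_2 = 219.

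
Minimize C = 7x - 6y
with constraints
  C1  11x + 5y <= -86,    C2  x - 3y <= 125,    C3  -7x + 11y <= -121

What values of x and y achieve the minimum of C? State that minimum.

x = -506/5, y = -377/5, minimum C = -256

Feasible corners and C = 7x - 6y:
  (367/38, -1461/38) → C = 11335/38
  (-341/156, -1933/156) → C = 9211/156
  (-506/5, -377/5) → C = -256

The binding constraints are x - 3y = 125 and -7x + 11y = -121.
Solving simultaneously gives x = -506/5, y = -377/5.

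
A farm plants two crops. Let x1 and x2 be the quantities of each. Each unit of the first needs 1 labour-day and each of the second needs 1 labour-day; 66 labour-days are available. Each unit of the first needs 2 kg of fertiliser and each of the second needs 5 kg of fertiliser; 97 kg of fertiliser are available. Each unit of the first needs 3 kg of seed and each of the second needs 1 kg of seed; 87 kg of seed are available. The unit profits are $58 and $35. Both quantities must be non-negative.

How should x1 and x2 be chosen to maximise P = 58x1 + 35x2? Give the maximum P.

x1 = 26, x2 = 9, maximum P = 1823

Feasible corners and P = 58x1 + 35x2:
  (0, 0) → P = 0
  (0, 97/5) → P = 679
  (29, 0) → P = 1682
  (26, 9) → P = 1823

The binding constraints are 2x1 + 5x2 = 97 and 3x1 + x2 = 87.
Solving simultaneously gives x1 = 26, x2 = 9.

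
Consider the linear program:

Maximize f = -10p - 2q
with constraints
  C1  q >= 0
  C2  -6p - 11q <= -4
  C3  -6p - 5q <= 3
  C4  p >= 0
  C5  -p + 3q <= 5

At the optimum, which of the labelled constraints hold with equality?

C2 and C4

Corner points and f = -10p - 2q:
  (2/3, 0) → f = -20/3
  (0, 4/11) → f = -8/11
  (0, 5/3) → f = -10/3
The feasible region is unbounded (it extends along (3, 1), (1, 0)), but f strictly decreases along every unbounded feasible direction, so there is no improving ray and the maximum is attained at a vertex.

The maximum is at (0, 4/11). Substituting into each constraint, equality holds for C2 and C4; the remaining constraints have slack.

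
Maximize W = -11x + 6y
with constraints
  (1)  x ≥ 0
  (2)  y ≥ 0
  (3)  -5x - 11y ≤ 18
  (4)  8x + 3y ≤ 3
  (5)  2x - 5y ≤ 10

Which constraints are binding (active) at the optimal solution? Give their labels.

Corner points and W = -11x + 6y:
  (0, 0) → W = 0
  (0, 1) → W = 6
  (3/8, 0) → W = -33/8

The maximum is at (0, 1). Substituting into each constraint, equality holds for (1) and (4); the remaining constraints have slack.

(1) and (4)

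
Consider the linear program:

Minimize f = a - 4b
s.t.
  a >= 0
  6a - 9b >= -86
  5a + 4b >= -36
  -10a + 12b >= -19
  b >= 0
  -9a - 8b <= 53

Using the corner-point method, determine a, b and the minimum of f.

a = 401/6, b = 487/9, minimum f = -2693/18

Corner points and f = a - 4b:
  (0, 86/9) → f = -344/9
  (0, 0) → f = 0
  (401/6, 487/9) → f = -2693/18
  (19/10, 0) → f = 19/10

The binding constraints are 6a - 9b = -86 and -10a + 12b = -19.
Solving simultaneously gives a = 401/6, b = 487/9.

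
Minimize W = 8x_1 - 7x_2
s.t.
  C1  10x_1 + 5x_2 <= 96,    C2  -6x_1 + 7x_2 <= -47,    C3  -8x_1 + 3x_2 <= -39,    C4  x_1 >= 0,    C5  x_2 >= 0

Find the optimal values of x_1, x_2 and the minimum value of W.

Corner points and W = 8x_1 - 7x_2:
  (907/100, 53/50) → W = 3257/50
  (48/5, 0) → W = 384/5
  (47/6, 0) → W = 188/3

At the optimal vertex, -6x_1 + 7x_2 = -47 and x_2 = 0.
Solving simultaneously gives x_1 = 47/6, x_2 = 0.

x_1 = 47/6, x_2 = 0, minimum W = 188/3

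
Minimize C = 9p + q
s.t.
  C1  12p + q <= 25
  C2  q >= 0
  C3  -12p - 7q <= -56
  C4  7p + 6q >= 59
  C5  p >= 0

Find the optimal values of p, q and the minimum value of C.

p = 0, q = 59/6, minimum C = 59/6

Corner points and C = 9p + q:
  (7/5, 41/5) → C = 104/5
  (0, 25) → C = 25
  (0, 59/6) → C = 59/6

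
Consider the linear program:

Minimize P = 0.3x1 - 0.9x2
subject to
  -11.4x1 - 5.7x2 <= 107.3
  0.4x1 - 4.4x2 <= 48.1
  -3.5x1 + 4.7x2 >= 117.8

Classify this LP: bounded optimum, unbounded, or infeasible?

From the feasible point (-117577/7353, 96737/7353), moving in the direction (4.7, 3.5) keeps every constraint satisfied while P decreases without bound.

unbounded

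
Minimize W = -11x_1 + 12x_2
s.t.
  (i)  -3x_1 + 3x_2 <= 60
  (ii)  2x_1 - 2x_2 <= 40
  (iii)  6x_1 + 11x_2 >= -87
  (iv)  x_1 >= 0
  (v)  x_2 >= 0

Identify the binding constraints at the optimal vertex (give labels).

Corner points and W = -11x_1 + 12x_2:
  (0, 20) → W = 240
  (20, 0) → W = -220
  (0, 0) → W = 0
The feasible region is unbounded (it extends along (1, 1)), but W strictly increases along every unbounded feasible direction, so there is no improving ray and the minimum is attained at a vertex.

The minimum is at (20, 0). Substituting into each constraint, equality holds for (ii) and (v); the remaining constraints have slack.

(ii) and (v)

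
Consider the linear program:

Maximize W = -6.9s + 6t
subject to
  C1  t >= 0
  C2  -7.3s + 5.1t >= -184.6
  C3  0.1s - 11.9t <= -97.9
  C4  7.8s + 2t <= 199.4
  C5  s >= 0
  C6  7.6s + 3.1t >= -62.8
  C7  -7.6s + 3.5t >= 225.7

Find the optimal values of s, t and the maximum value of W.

s = 0, t = 99.7, maximum W = 598.2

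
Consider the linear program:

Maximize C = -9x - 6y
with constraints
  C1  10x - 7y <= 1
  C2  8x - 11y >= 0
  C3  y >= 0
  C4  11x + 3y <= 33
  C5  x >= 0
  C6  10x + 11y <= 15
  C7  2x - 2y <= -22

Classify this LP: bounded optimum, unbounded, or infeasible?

The boundaries 10x - 7y = 1 and 8x - 11y = 0 meet at (11/54, 4/27), but that point violates 2x - 2y ≤ -22. Every candidate vertex is excluded by some other constraint, so the feasible region is empty.

infeasible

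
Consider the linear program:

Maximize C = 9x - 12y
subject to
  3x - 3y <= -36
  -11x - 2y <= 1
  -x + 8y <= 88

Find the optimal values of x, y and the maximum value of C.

The optimum lies where 3x - 3y = -36 and -11x - 2y = 1.
Solving simultaneously gives x = -25/13, y = 131/13.

x = -25/13, y = 131/13, maximum C = -1797/13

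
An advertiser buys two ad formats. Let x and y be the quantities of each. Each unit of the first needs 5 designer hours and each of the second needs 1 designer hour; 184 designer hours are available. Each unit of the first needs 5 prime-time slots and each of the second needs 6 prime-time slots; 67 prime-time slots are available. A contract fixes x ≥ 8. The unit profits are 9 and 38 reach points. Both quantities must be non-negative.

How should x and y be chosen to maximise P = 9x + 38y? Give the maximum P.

Extreme points and P = 9x + 38y:
  (67/5, 0) → P = 603/5
  (8, 0) → P = 72
  (8, 9/2) → P = 243

The optimum lies where 5x + 6y = 67 and x = 8.
Solving simultaneously gives x = 8, y = 9/2.

x = 8, y = 9/2, maximum P = 243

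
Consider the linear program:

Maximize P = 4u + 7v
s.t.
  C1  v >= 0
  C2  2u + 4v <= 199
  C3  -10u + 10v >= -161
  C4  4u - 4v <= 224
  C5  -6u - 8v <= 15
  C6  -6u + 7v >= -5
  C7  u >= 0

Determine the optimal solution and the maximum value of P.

Extreme points and P = 4u + 7v:
  (5/6, 0) → P = 10/3
  (0, 0) → P = 0
  (1413/38, 592/19) → P = 6970/19
  (0, 199/4) → P = 1393/4

The binding constraints are 2u + 4v = 199 and -6u + 7v = -5.
Solving simultaneously gives u = 1413/38, v = 592/19.

u = 1413/38, v = 592/19, maximum P = 6970/19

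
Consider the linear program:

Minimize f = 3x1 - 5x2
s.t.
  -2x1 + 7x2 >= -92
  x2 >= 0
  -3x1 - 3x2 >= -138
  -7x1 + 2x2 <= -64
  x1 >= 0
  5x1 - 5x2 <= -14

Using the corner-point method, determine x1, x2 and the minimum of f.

Feasible corners and f = 3x1 - 5x2:
  (52/3, 86/3) → f = -274/3
  (108/5, 122/5) → f = -286/5
  (348/25, 418/25) → f = -1046/25

The optimum lies where -3x1 - 3x2 = -138 and -7x1 + 2x2 = -64.
Solving simultaneously gives x1 = 52/3, x2 = 86/3.

x1 = 52/3, x2 = 86/3, minimum f = -274/3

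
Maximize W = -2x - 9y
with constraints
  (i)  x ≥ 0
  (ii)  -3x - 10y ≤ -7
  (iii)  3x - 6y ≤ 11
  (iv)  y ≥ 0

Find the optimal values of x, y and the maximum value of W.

x = 7/3, y = 0, maximum W = -14/3

Feasible corners and W = -2x - 9y:
  (0, 7/10) → W = -63/10
  (7/3, 0) → W = -14/3
  (11/3, 0) → W = -22/3
The feasible region is unbounded (it extends along (0, 1), (2, 1)), but W strictly decreases along every unbounded feasible direction, so there is no improving ray and the maximum is attained at a vertex.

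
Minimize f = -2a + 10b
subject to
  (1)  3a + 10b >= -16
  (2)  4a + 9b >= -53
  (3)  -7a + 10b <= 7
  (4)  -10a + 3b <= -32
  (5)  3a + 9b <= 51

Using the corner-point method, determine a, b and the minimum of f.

a = 218, b = -67, minimum f = -1106

Feasible corners and f = -2a + 10b:
  (272/109, -256/109) → f = -3104/109
  (218, -67) → f = -1106
  (341/79, 294/79) → f = 2258/79
  (149/31, 126/31) → f = 962/31

The optimum lies where 3a + 10b = -16 and 3a + 9b = 51.
Solving simultaneously gives a = 218, b = -67.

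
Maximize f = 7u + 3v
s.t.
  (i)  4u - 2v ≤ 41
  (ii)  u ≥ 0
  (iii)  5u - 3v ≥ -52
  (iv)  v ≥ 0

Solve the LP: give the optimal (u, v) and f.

Vertices and f = 7u + 3v:
  (227/2, 413/2) → f = 1414
  (41/4, 0) → f = 287/4
  (0, 52/3) → f = 52
  (0, 0) → f = 0

u = 227/2, v = 413/2, maximum f = 1414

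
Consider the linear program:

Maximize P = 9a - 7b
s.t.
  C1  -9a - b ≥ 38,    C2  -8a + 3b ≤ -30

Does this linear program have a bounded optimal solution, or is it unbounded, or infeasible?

unbounded

From the feasible point (-12/5, -82/5), moving in the direction (-3, -8) keeps every constraint satisfied while P increases without bound.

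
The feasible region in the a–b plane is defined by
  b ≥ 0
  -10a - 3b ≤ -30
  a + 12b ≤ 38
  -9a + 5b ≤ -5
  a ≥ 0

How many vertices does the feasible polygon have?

4

The feasible vertices (each the meet of two boundaries and inside every other half-plane) are:
  (3, 0)
  (38, 0)
  (15/7, 20/7)
  (250/113, 337/113)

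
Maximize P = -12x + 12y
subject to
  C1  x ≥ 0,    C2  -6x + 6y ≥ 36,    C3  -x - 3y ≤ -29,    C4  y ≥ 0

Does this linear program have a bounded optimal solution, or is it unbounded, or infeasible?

unbounded

From the feasible point (0, 29/3), moving in the direction (0, 1) keeps every constraint satisfied while P increases without bound.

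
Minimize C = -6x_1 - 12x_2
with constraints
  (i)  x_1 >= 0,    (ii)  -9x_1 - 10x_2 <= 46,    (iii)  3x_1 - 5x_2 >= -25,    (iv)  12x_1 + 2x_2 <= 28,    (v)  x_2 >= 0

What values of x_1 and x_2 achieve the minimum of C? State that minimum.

x_1 = 15/11, x_2 = 64/11, minimum C = -78

Vertices and C = -6x_1 - 12x_2:
  (0, 5) → C = -60
  (0, 0) → C = 0
  (15/11, 64/11) → C = -78
  (7/3, 0) → C = -14

The optimum lies where 3x_1 - 5x_2 = -25 and 12x_1 + 2x_2 = 28.
Solving simultaneously gives x_1 = 15/11, x_2 = 64/11.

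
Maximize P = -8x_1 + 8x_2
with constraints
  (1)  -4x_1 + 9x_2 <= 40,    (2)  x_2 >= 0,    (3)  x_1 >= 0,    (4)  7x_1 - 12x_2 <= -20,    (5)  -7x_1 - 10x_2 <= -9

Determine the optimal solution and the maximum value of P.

x_1 = 0, x_2 = 40/9, maximum P = 320/9

The optimum lies where -4x_1 + 9x_2 = 40 and x_1 = 0.
Solving simultaneously gives x_1 = 0, x_2 = 40/9.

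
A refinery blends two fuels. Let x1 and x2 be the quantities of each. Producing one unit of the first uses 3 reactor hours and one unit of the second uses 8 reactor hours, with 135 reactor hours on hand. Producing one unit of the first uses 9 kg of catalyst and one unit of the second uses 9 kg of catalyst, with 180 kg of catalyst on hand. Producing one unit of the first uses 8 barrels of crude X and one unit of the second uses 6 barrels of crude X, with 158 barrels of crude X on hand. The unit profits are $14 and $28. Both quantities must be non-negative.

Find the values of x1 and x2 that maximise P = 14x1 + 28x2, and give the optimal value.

Corner points and P = 14x1 + 28x2:
  (0, 0) → P = 0
  (0, 135/8) → P = 945/2
  (79/4, 0) → P = 553/2
  (5, 15) → P = 490
  (19, 1) → P = 294

The binding constraints are 3x1 + 8x2 = 135 and 9x1 + 9x2 = 180.
Solving simultaneously gives x1 = 5, x2 = 15.

x1 = 5, x2 = 15, maximum P = 490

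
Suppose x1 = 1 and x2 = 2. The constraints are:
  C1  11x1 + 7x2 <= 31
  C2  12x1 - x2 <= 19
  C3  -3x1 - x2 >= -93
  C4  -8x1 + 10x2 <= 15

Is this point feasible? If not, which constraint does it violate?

feasible

C1: 25 ≤ 31 ✓
C2: 10 ≤ 19 ✓
C3: -5 ≥ -93 ✓
C4: 12 ≤ 15 ✓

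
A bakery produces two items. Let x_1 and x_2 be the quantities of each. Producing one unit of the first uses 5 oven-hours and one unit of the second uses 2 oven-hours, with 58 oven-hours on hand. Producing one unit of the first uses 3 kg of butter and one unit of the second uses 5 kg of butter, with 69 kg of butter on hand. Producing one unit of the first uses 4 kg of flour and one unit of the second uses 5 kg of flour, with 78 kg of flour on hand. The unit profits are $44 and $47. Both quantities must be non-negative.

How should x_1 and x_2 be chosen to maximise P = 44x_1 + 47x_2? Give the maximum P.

Vertices and P = 44x_1 + 47x_2:
  (0, 0) → P = 0
  (0, 69/5) → P = 3243/5
  (58/5, 0) → P = 2552/5
  (8, 9) → P = 775

At the optimal vertex, 5x_1 + 2x_2 = 58 and 3x_1 + 5x_2 = 69.
Solving simultaneously gives x_1 = 8, x_2 = 9.

x_1 = 8, x_2 = 9, maximum P = 775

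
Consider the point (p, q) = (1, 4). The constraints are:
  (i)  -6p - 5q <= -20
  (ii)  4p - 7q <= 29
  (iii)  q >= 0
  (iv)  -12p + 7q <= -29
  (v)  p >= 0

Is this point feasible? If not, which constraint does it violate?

Constraint (iv): -12p + 7q = 16, which is not ≤ -29. All other constraints are satisfied.

not feasible — violates (iv)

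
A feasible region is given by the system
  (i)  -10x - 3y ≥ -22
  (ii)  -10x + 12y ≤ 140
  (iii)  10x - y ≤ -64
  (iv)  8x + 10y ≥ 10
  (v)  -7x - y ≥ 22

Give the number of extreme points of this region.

Pairwise boundary intersections that survive every other constraint:
  (-314/55, 76/11)
  (-320/49, 305/49)
  (-35/6, 17/3)

3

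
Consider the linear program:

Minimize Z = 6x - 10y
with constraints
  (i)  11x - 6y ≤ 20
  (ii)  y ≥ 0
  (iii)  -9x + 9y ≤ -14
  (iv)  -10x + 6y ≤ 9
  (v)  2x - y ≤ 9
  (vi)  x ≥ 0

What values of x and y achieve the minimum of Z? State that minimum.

Vertices and Z = 6x - 10y:
  (20/11, 0) → Z = 120/11
  (32/15, 26/45) → Z = 316/45
  (14/9, 0) → Z = 28/3

The binding constraints are 11x - 6y = 20 and -9x + 9y = -14.
Solving simultaneously gives x = 32/15, y = 26/45.

x = 32/15, y = 26/45, minimum Z = 316/45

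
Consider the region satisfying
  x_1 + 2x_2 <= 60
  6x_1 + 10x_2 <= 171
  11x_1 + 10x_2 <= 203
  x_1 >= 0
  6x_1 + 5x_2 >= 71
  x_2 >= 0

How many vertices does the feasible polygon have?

Of the 15 pairwise boundary intersections, those satisfying every inequality are:
  (32/5, 663/50)
  (0, 171/10)
  (203/11, 0)
  (0, 71/5)
  (71/6, 0)

5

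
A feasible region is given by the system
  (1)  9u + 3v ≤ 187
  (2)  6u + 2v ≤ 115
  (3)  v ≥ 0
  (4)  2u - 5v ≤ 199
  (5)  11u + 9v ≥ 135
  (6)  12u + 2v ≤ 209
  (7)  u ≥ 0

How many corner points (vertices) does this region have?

Intersecting each pair of boundary lines and keeping only the points that satisfy every inequality leaves:
  (47/3, 21/2)
  (0, 115/2)
  (135/11, 0)
  (209/12, 0)
  (0, 15)

5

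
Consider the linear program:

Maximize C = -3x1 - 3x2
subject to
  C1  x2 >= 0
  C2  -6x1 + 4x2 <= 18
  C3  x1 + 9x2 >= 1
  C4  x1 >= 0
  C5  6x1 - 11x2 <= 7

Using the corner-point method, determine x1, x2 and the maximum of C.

x1 = 0, x2 = 1/9, maximum C = -1/3

Corner points and C = -3x1 - 3x2:
  (1, 0) → C = -3
  (7/6, 0) → C = -7/2
  (0, 9/2) → C = -27/2
  (0, 1/9) → C = -1/3
The feasible region is unbounded (it extends along (2, 3), (11, 6)), but C strictly decreases along every unbounded feasible direction, so there is no improving ray and the maximum is attained at a vertex.

At the optimal vertex, x1 + 9x2 = 1 and x1 = 0.
Solving simultaneously gives x1 = 0, x2 = 1/9.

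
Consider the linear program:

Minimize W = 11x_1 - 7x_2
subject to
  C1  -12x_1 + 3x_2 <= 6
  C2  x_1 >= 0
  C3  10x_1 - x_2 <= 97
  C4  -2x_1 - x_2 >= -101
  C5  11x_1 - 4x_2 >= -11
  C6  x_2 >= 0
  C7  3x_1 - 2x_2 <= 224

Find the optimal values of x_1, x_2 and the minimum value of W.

Extreme points and W = 11x_1 - 7x_2:
  (0, 2) → W = -14
  (3/5, 22/5) → W = -121/5
  (0, 0) → W = 0
  (399/29, 1177/29) → W = -3850/29
  (97/10, 0) → W = 1067/10

x_1 = 399/29, x_2 = 1177/29, minimum W = -3850/29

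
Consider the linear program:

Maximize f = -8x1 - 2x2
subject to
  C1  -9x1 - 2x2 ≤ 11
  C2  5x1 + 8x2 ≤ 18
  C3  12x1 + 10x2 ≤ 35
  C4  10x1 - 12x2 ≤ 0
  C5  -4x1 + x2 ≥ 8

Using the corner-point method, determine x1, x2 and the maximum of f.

Corner points and f = -8x1 - 2x2:
  (-2, 7/2) → f = 9
  (-27/17, 28/17) → f = 160/17
  (-46/37, 112/37) → f = 144/37

The optimum lies where -9x1 - 2x2 = 11 and -4x1 + x2 = 8.
Solving simultaneously gives x1 = -27/17, x2 = 28/17.

x1 = -27/17, x2 = 28/17, maximum f = 160/17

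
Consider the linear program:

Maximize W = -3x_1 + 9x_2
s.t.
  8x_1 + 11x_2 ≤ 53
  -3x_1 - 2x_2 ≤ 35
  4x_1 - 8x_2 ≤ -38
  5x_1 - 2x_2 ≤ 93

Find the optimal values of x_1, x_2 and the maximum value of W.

The binding constraints are 8x_1 + 11x_2 = 53 and -3x_1 - 2x_2 = 35.
Solving simultaneously gives x_1 = -491/17, x_2 = 439/17.

x_1 = -491/17, x_2 = 439/17, maximum W = 5424/17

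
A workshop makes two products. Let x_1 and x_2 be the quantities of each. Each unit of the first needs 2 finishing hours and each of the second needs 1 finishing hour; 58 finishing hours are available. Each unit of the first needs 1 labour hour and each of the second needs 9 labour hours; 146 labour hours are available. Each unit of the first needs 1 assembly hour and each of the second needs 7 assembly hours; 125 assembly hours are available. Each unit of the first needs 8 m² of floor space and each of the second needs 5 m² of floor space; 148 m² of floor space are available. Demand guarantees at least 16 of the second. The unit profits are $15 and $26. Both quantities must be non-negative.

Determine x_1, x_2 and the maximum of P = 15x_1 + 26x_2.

x_1 = 2, x_2 = 16, maximum P = 446

Corner points and P = 15x_1 + 26x_2:
  (0, 146/9) → P = 3796/9
  (0, 16) → P = 416
  (2, 16) → P = 446

The optimum lies where x_1 + 9x_2 = 146 and x_2 = 16.
Solving simultaneously gives x_1 = 2, x_2 = 16.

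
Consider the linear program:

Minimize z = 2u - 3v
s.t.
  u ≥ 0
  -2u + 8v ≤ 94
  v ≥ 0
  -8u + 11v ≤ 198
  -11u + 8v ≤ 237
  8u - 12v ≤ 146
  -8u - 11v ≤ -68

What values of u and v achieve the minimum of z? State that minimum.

Corner points and z = 2u - 3v:
  (0, 47/4) → z = -141/4
  (0, 68/11) → z = -204/11
  (287/5, 261/10) → z = 73/2
  (73/4, 0) → z = 73/2
  (17/2, 0) → z = 17

The binding constraints are u = 0 and -2u + 8v = 94.
Solving simultaneously gives u = 0, v = 47/4.

u = 0, v = 47/4, minimum z = -141/4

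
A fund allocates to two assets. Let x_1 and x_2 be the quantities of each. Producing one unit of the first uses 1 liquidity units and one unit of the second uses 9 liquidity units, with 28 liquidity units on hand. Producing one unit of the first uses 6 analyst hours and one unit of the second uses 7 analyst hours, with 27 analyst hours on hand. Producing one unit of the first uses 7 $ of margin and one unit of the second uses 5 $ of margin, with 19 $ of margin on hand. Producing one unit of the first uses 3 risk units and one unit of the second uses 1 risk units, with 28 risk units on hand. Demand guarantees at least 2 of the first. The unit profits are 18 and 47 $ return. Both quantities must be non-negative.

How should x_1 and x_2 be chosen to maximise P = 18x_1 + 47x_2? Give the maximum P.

x_1 = 2, x_2 = 1, maximum P = 83

Feasible corners and P = 18x_1 + 47x_2:
  (19/7, 0) → P = 342/7
  (2, 0) → P = 36
  (2, 1) → P = 83

At the optimal vertex, 7x_1 + 5x_2 = 19 and x_1 = 2.
Solving simultaneously gives x_1 = 2, x_2 = 1.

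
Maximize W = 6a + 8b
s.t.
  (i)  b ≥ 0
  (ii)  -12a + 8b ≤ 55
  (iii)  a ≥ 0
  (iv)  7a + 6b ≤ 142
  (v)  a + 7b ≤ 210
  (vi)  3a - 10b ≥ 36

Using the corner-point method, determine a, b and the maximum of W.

Extreme points and W = 6a + 8b:
  (142/7, 0) → W = 852/7
  (12, 0) → W = 72
  (409/22, 87/44) → W = 1401/11

The optimum lies where 7a + 6b = 142 and 3a - 10b = 36.
Solving simultaneously gives a = 409/22, b = 87/44.

a = 409/22, b = 87/44, maximum W = 1401/11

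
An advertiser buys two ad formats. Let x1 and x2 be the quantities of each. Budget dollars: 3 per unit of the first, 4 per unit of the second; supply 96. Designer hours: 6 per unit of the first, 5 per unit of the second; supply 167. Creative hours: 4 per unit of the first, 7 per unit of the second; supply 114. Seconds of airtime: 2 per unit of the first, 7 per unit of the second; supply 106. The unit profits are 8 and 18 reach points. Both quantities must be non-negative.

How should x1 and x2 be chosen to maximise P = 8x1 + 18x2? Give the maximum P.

x1 = 4, x2 = 14, maximum P = 284

Extreme points and P = 8x1 + 18x2:
  (0, 0) → P = 0
  (0, 106/7) → P = 1908/7
  (167/6, 0) → P = 668/3
  (599/22, 8/11) → P = 2540/11
  (4, 14) → P = 284

At the optimal vertex, 4x1 + 7x2 = 114 and 2x1 + 7x2 = 106.
Solving simultaneously gives x1 = 4, x2 = 14.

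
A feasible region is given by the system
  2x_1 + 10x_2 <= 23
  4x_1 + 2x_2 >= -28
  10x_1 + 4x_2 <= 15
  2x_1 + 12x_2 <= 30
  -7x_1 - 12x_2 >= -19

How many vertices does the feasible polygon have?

Intersecting each pair of boundary lines and keeping only the points that satisfy every inequality leaves:
  (-6, 7/2)
  (-43/23, 123/46)
  (71/2, -85)
  (-9, 4)
  (26/23, 85/92)

5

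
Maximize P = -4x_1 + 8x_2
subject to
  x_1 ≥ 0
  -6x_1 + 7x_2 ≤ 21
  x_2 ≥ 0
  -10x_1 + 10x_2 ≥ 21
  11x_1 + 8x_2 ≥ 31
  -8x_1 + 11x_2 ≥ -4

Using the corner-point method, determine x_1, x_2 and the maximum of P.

x_1 = 63/10, x_2 = 42/5, maximum P = 42

Extreme points and P = -4x_1 + 8x_2:
  (63/10, 42/5) → P = 42
  (49/125, 417/125) → P = 628/25
  (71/95, 541/190) → P = 376/19

The optimum lies where -6x_1 + 7x_2 = 21 and -10x_1 + 10x_2 = 21.
Solving simultaneously gives x_1 = 63/10, x_2 = 42/5.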